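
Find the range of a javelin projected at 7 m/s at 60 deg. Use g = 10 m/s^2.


Given: v0 = 7 m/s, theta = 60 deg, g = 10 m/s^2
sin(2*60) = sin(120) = sqrt(3)/2
Using R = v0^2 * sin(2*theta) / g
R = 7^2 * (sqrt(3)/2) / 10
R = 49 * sqrt(3) / 20
R = 49/20*sqrt(3) m

49/20*sqrt(3) m


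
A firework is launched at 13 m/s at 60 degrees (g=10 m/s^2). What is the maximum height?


Given: v0 = 13 m/s, theta = 60 deg, g = 10 m/s^2
sin^2(60) = 3/4
Using H = v0^2 * sin^2(theta) / (2*g)
H = 13^2 * 3/4 / (2*10)
H = 169 * 3/4 / 20
H = 507/4 / 20
H = 507/80 m

507/80 m


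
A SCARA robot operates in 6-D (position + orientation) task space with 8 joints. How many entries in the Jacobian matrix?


Given: task space dimension = 6, joints = 8
Jacobian is a 6 x 8 matrix
Total entries = rows * columns
Total = 6 * 8
Total = 48

48


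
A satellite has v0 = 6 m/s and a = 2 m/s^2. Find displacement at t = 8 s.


Given: v0 = 6 m/s, a = 2 m/s^2, t = 8 s
Using s = v0*t + (1/2)*a*t^2
s = 6*8 + (1/2)*2*8^2
s = 48 + (1/2)*128
s = 48 + 64
s = 112

112 m


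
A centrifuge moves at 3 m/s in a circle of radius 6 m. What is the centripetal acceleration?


Given: v = 3 m/s, r = 6 m
Using a_c = v^2 / r
a_c = 3^2 / 6
a_c = 9 / 6
a_c = 3/2 m/s^2

3/2 m/s^2


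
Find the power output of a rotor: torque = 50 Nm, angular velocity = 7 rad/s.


Given: tau = 50 Nm, omega = 7 rad/s
Using P = tau * omega
P = 50 * 7
P = 350 W

350 W


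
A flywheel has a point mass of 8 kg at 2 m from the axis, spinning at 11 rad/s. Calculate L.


Given: m = 8 kg, r = 2 m, omega = 11 rad/s
For a point mass: I = m*r^2
I = 8*2^2 = 8*4 = 32
L = I*omega = 32*11
L = 352 kg*m^2/s

352 kg*m^2/s


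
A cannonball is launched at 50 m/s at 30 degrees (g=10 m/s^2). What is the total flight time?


Given: v0 = 50 m/s, theta = 30 deg, g = 10 m/s^2
sin(30) = 1/2
Using T = 2*v0*sin(theta) / g
T = 2*50*1/2 / 10
T = 50 / 10
T = 5 s

5 s


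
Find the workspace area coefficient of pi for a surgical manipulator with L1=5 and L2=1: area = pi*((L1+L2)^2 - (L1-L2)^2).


Given: L1 = 5, L2 = 1
(L1+L2)^2 = (6)^2 = 36
(L1-L2)^2 = (4)^2 = 16
Difference = 36 - 16 = 20
This equals 4*L1*L2 = 4*5*1 = 20
Workspace area = 20*pi

20


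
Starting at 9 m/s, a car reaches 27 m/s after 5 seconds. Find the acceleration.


Given: initial velocity v0 = 9 m/s, final velocity v = 27 m/s, time t = 5 s
Using a = (v - v0) / t
a = (27 - 9) / 5
a = 18 / 5
a = 18/5 m/s^2

18/5 m/s^2


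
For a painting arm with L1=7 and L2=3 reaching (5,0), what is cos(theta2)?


Given: L1 = 7, L2 = 3, target (x, y) = (5, 0)
Using cos(theta2) = (x^2 + y^2 - L1^2 - L2^2) / (2*L1*L2)
x^2 + y^2 = 5^2 + 0 = 25
L1^2 + L2^2 = 49 + 9 = 58
Numerator = 25 - 58 = -33
Denominator = 2*7*3 = 42
cos(theta2) = -33/42 = -11/14

-11/14


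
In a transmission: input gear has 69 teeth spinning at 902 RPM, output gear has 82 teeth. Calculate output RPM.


Given: N1 = 69 teeth, w1 = 902 RPM, N2 = 82 teeth
Using N1*w1 = N2*w2
w2 = N1*w1 / N2
w2 = 69*902 / 82
w2 = 62238 / 82
w2 = 759 RPM

759 RPM


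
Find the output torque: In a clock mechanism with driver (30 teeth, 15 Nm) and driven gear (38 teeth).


Given: N1 = 30, N2 = 38, T1 = 15 Nm
Using T2/T1 = N2/N1
T2 = T1 * N2 / N1
T2 = 15 * 38 / 30
T2 = 570 / 30
T2 = 19 Nm

19 Nm


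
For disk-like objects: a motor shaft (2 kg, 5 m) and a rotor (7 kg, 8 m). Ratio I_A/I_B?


Given: M1=2 kg, R1=5 m, M2=7 kg, R2=8 m
For a disk: I = (1/2)*M*R^2, so I_A/I_B = (M1*R1^2)/(M2*R2^2)
M1*R1^2 = 2*25 = 50
M2*R2^2 = 7*64 = 448
I_A/I_B = 50/448 = 25/224

25/224


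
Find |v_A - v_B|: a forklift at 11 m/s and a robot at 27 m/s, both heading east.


Given: v_A = 11 m/s east, v_B = 27 m/s east
Both move in the same direction; relative speed = |v_A - v_B|
|11 - 27| = |-16|
= 16 m/s

16 m/s


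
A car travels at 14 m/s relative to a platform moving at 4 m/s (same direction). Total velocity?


Given: object velocity = 14 m/s, platform velocity = 4 m/s (same direction)
Using classical velocity addition: v_total = v_object + v_platform
v_total = 14 + 4
v_total = 18 m/s

18 m/s


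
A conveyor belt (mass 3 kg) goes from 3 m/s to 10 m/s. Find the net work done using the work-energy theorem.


Given: m = 3 kg, v0 = 3 m/s, v = 10 m/s
Using W = (1/2)*m*(v^2 - v0^2)
v^2 = 10^2 = 100
v0^2 = 3^2 = 9
v^2 - v0^2 = 100 - 9 = 91
W = (1/2)*3*91 = 273/2 J

273/2 J


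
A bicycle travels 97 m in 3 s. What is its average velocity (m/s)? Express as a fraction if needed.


Given: distance d = 97 m, time t = 3 s
Using v = d / t
v = 97 / 3
v = 97/3 m/s

97/3 m/s


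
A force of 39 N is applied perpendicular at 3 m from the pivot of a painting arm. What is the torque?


Given: F = 39 N, r = 3 m, angle = 90 deg (perpendicular)
Using tau = F * r * sin(90)
sin(90) = 1
tau = 39 * 3 * 1
tau = 117 Nm

117 Nm


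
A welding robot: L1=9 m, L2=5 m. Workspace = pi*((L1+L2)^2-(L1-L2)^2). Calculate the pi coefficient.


Given: L1 = 9, L2 = 5
(L1+L2)^2 = (14)^2 = 196
(L1-L2)^2 = (4)^2 = 16
Difference = 196 - 16 = 180
This equals 4*L1*L2 = 4*9*5 = 180
Workspace area = 180*pi

180


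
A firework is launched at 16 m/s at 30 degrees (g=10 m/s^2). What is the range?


Given: v0 = 16 m/s, theta = 30 deg, g = 10 m/s^2
sin(2*30) = sin(60) = sqrt(3)/2
Using R = v0^2 * sin(2*theta) / g
R = 16^2 * (sqrt(3)/2) / 10
R = 256 * sqrt(3) / 20
R = 64/5*sqrt(3) m

64/5*sqrt(3) m


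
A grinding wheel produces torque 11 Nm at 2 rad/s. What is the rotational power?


Given: tau = 11 Nm, omega = 2 rad/s
Using P = tau * omega
P = 11 * 2
P = 22 W

22 W


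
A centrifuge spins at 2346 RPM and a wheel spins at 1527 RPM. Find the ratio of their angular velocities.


Given: RPM_A = 2346, RPM_B = 1527
omega = 2*pi*RPM/60, so omega_A/omega_B = RPM_A / RPM_B
omega_A/omega_B = 2346 / 1527
omega_A/omega_B = 782/509

782/509


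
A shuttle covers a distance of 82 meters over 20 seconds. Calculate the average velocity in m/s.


Given: distance d = 82 m, time t = 20 s
Using v = d / t
v = 82 / 20
v = 41/10 m/s

41/10 m/s


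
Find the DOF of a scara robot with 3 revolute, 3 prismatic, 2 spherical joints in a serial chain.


Given: serial robot with 3 revolute, 3 prismatic, 2 spherical joints
DOF contribution per joint type: revolute=1, prismatic=1, spherical=3, fixed=0
DOF = 3*1 + 3*1 + 2*3
DOF = 12

12


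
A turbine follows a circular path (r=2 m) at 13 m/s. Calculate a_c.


Given: v = 13 m/s, r = 2 m
Using a_c = v^2 / r
a_c = 13^2 / 2
a_c = 169 / 2
a_c = 169/2 m/s^2

169/2 m/s^2


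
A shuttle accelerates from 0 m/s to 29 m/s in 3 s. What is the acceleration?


Given: initial velocity v0 = 0 m/s, final velocity v = 29 m/s, time t = 3 s
Using a = (v - v0) / t
a = (29 - 0) / 3
a = 29 / 3
a = 29/3 m/s^2

29/3 m/s^2


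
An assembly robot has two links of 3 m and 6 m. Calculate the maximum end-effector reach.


Given: L1 = 3 m, L2 = 6 m
For a 2-link planar arm, max reach = L1 + L2 (fully extended)
Max reach = 3 + 6
Max reach = 9 m

9 m


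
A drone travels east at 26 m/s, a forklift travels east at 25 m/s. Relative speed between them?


Given: v_A = 26 m/s east, v_B = 25 m/s east
Both move in the same direction; relative speed = |v_A - v_B|
|26 - 25| = |1|
= 1 m/s

1 m/s


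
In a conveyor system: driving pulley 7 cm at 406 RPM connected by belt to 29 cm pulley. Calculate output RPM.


Given: D1 = 7 cm, w1 = 406 RPM, D2 = 29 cm
Using D1*w1 = D2*w2
w2 = D1*w1 / D2
w2 = 7*406 / 29
w2 = 2842 / 29
w2 = 98 RPM

98 RPM


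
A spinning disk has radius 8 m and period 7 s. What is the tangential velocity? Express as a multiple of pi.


Given: radius r = 8 m, period T = 7 s
Using v = 2*pi*r / T
v = 2*pi*8 / 7
v = 16*pi / 7
v = 16/7*pi m/s

16/7*pi m/s


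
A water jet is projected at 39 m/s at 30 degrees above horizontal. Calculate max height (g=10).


Given: v0 = 39 m/s, theta = 30 deg, g = 10 m/s^2
sin^2(30) = 1/4
Using H = v0^2 * sin^2(theta) / (2*g)
H = 39^2 * 1/4 / (2*10)
H = 1521 * 1/4 / 20
H = 1521/4 / 20
H = 1521/80 m

1521/80 m


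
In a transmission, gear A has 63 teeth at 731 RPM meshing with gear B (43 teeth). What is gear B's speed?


Given: N1 = 63 teeth, w1 = 731 RPM, N2 = 43 teeth
Using N1*w1 = N2*w2
w2 = N1*w1 / N2
w2 = 63*731 / 43
w2 = 46053 / 43
w2 = 1071 RPM

1071 RPM


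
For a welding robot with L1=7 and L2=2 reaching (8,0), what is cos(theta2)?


Given: L1 = 7, L2 = 2, target (x, y) = (8, 0)
Using cos(theta2) = (x^2 + y^2 - L1^2 - L2^2) / (2*L1*L2)
x^2 + y^2 = 8^2 + 0 = 64
L1^2 + L2^2 = 49 + 4 = 53
Numerator = 64 - 53 = 11
Denominator = 2*7*2 = 28
cos(theta2) = 11/28 = 11/28

11/28


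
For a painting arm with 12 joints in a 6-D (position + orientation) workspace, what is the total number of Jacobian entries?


Given: task space dimension = 6, joints = 12
Jacobian is a 6 x 12 matrix
Total entries = rows * columns
Total = 6 * 12
Total = 72

72


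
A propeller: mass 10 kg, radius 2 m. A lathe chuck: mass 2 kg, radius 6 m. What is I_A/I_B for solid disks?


Given: M1=10 kg, R1=2 m, M2=2 kg, R2=6 m
For a disk: I = (1/2)*M*R^2, so I_A/I_B = (M1*R1^2)/(M2*R2^2)
M1*R1^2 = 10*4 = 40
M2*R2^2 = 2*36 = 72
I_A/I_B = 40/72 = 5/9

5/9


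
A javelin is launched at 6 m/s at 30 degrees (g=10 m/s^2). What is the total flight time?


Given: v0 = 6 m/s, theta = 30 deg, g = 10 m/s^2
sin(30) = 1/2
Using T = 2*v0*sin(theta) / g
T = 2*6*1/2 / 10
T = 6 / 10
T = 3/5 s

3/5 s


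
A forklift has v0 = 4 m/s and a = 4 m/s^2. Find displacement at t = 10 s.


Given: v0 = 4 m/s, a = 4 m/s^2, t = 10 s
Using s = v0*t + (1/2)*a*t^2
s = 4*10 + (1/2)*4*10^2
s = 40 + (1/2)*400
s = 40 + 200
s = 240

240 m


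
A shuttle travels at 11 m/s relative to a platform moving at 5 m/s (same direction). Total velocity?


Given: object velocity = 11 m/s, platform velocity = 5 m/s (same direction)
Using classical velocity addition: v_total = v_object + v_platform
v_total = 11 + 5
v_total = 16 m/s

16 m/s


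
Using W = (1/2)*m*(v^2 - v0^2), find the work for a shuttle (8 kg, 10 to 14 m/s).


Given: m = 8 kg, v0 = 10 m/s, v = 14 m/s
Using W = (1/2)*m*(v^2 - v0^2)
v^2 = 14^2 = 196
v0^2 = 10^2 = 100
v^2 - v0^2 = 196 - 100 = 96
W = (1/2)*8*96 = 384 J

384 J


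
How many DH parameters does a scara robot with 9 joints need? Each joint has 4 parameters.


Given: 9 joints, 4 DH parameters per joint (d, theta, a, alpha)
Total DH parameters = number_of_joints * 4
Total = 9 * 4
Total = 36

36


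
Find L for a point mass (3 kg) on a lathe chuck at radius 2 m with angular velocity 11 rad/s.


Given: m = 3 kg, r = 2 m, omega = 11 rad/s
For a point mass: I = m*r^2
I = 3*2^2 = 3*4 = 12
L = I*omega = 12*11
L = 132 kg*m^2/s

132 kg*m^2/s


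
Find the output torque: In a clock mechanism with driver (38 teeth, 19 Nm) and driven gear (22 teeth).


Given: N1 = 38, N2 = 22, T1 = 19 Nm
Using T2/T1 = N2/N1
T2 = T1 * N2 / N1
T2 = 19 * 22 / 38
T2 = 418 / 38
T2 = 11 Nm

11 Nm


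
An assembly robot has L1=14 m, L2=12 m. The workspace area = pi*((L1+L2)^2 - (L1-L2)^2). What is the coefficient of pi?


Given: L1 = 14, L2 = 12
(L1+L2)^2 = (26)^2 = 676
(L1-L2)^2 = (2)^2 = 4
Difference = 676 - 4 = 672
This equals 4*L1*L2 = 4*14*12 = 672
Workspace area = 672*pi

672


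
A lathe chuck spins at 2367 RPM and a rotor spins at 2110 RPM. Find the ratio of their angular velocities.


Given: RPM_A = 2367, RPM_B = 2110
omega = 2*pi*RPM/60, so omega_A/omega_B = RPM_A / RPM_B
omega_A/omega_B = 2367 / 2110
omega_A/omega_B = 2367/2110

2367/2110


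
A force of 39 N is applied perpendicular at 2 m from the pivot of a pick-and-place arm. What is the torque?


Given: F = 39 N, r = 2 m, angle = 90 deg (perpendicular)
Using tau = F * r * sin(90)
sin(90) = 1
tau = 39 * 2 * 1
tau = 78 Nm

78 Nm


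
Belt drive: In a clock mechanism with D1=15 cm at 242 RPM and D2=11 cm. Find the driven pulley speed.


Given: D1 = 15 cm, w1 = 242 RPM, D2 = 11 cm
Using D1*w1 = D2*w2
w2 = D1*w1 / D2
w2 = 15*242 / 11
w2 = 3630 / 11
w2 = 330 RPM

330 RPM


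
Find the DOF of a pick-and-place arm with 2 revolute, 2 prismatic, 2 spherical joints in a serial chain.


Given: serial robot with 2 revolute, 2 prismatic, 2 spherical joints
DOF contribution per joint type: revolute=1, prismatic=1, spherical=3, fixed=0
DOF = 2*1 + 2*1 + 2*3
DOF = 10

10


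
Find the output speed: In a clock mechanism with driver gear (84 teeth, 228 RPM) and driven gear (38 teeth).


Given: N1 = 84 teeth, w1 = 228 RPM, N2 = 38 teeth
Using N1*w1 = N2*w2
w2 = N1*w1 / N2
w2 = 84*228 / 38
w2 = 19152 / 38
w2 = 504 RPM

504 RPM


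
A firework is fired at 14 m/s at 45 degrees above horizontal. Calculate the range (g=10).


Given: v0 = 14 m/s, theta = 45 deg, g = 10 m/s^2
sin(2*45) = sin(90) = 1
Using R = v0^2 * sin(2*theta) / g
R = 14^2 * 1 / 10
R = 196 / 10
R = 98/5 m

98/5 m


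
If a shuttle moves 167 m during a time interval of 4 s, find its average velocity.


Given: distance d = 167 m, time t = 4 s
Using v = d / t
v = 167 / 4
v = 167/4 m/s

167/4 m/s


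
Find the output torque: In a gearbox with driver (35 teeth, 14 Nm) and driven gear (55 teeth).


Given: N1 = 35, N2 = 55, T1 = 14 Nm
Using T2/T1 = N2/N1
T2 = T1 * N2 / N1
T2 = 14 * 55 / 35
T2 = 770 / 35
T2 = 22 Nm

22 Nm


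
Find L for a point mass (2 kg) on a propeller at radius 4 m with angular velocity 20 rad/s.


Given: m = 2 kg, r = 4 m, omega = 20 rad/s
For a point mass: I = m*r^2
I = 2*4^2 = 2*16 = 32
L = I*omega = 32*20
L = 640 kg*m^2/s

640 kg*m^2/s


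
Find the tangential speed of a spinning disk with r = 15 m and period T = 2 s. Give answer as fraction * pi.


Given: radius r = 15 m, period T = 2 s
Using v = 2*pi*r / T
v = 2*pi*15 / 2
v = 30*pi / 2
v = 15*pi m/s

15*pi m/s


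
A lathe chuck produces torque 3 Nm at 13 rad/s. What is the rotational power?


Given: tau = 3 Nm, omega = 13 rad/s
Using P = tau * omega
P = 3 * 13
P = 39 W

39 W


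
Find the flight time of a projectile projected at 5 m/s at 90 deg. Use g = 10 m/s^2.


Given: v0 = 5 m/s, theta = 90 deg, g = 10 m/s^2
sin(90) = 1
Using T = 2*v0*sin(theta) / g
T = 2*5*1 / 10
T = 10 / 10
T = 1 s

1 s


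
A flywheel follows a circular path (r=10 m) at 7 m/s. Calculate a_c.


Given: v = 7 m/s, r = 10 m
Using a_c = v^2 / r
a_c = 7^2 / 10
a_c = 49 / 10
a_c = 49/10 m/s^2

49/10 m/s^2


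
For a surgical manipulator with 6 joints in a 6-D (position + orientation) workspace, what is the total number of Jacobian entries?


Given: task space dimension = 6, joints = 6
Jacobian is a 6 x 6 matrix
Total entries = rows * columns
Total = 6 * 6
Total = 36

36


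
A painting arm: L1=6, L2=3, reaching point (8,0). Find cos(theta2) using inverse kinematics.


Given: L1 = 6, L2 = 3, target (x, y) = (8, 0)
Using cos(theta2) = (x^2 + y^2 - L1^2 - L2^2) / (2*L1*L2)
x^2 + y^2 = 8^2 + 0 = 64
L1^2 + L2^2 = 36 + 9 = 45
Numerator = 64 - 45 = 19
Denominator = 2*6*3 = 36
cos(theta2) = 19/36 = 19/36

19/36


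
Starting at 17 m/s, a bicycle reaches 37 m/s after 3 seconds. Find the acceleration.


Given: initial velocity v0 = 17 m/s, final velocity v = 37 m/s, time t = 3 s
Using a = (v - v0) / t
a = (37 - 17) / 3
a = 20 / 3
a = 20/3 m/s^2

20/3 m/s^2


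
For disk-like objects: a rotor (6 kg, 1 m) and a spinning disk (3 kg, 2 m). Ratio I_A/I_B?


Given: M1=6 kg, R1=1 m, M2=3 kg, R2=2 m
For a disk: I = (1/2)*M*R^2, so I_A/I_B = (M1*R1^2)/(M2*R2^2)
M1*R1^2 = 6*1 = 6
M2*R2^2 = 3*4 = 12
I_A/I_B = 6/12 = 1/2

1/2


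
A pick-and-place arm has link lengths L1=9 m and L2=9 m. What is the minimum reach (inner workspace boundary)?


Given: L1 = 9 m, L2 = 9 m
For a 2-link planar arm, min reach = |L1 - L2| (second link folded back)
Min reach = |9 - 9|
Min reach = 0 m

0 m


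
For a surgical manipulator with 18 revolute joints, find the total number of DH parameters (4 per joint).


Given: 18 joints, 4 DH parameters per joint (d, theta, a, alpha)
Total DH parameters = number_of_joints * 4
Total = 18 * 4
Total = 72

72


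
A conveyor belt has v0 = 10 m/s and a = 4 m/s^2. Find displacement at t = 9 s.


Given: v0 = 10 m/s, a = 4 m/s^2, t = 9 s
Using s = v0*t + (1/2)*a*t^2
s = 10*9 + (1/2)*4*9^2
s = 90 + (1/2)*324
s = 90 + 162
s = 252

252 m


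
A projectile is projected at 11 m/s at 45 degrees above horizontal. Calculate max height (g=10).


Given: v0 = 11 m/s, theta = 45 deg, g = 10 m/s^2
sin^2(45) = 1/2
Using H = v0^2 * sin^2(theta) / (2*g)
H = 11^2 * 1/2 / (2*10)
H = 121 * 1/2 / 20
H = 121/2 / 20
H = 121/40 m

121/40 m


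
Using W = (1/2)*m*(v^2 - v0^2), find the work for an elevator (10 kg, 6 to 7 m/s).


Given: m = 10 kg, v0 = 6 m/s, v = 7 m/s
Using W = (1/2)*m*(v^2 - v0^2)
v^2 = 7^2 = 49
v0^2 = 6^2 = 36
v^2 - v0^2 = 49 - 36 = 13
W = (1/2)*10*13 = 65 J

65 J


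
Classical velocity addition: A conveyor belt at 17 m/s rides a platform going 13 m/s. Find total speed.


Given: object velocity = 17 m/s, platform velocity = 13 m/s (same direction)
Using classical velocity addition: v_total = v_object + v_platform
v_total = 17 + 13
v_total = 30 m/s

30 m/s


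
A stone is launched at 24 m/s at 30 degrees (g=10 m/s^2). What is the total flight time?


Given: v0 = 24 m/s, theta = 30 deg, g = 10 m/s^2
sin(30) = 1/2
Using T = 2*v0*sin(theta) / g
T = 2*24*1/2 / 10
T = 24 / 10
T = 12/5 s

12/5 s


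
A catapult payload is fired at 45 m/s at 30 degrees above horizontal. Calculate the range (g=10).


Given: v0 = 45 m/s, theta = 30 deg, g = 10 m/s^2
sin(2*30) = sin(60) = sqrt(3)/2
Using R = v0^2 * sin(2*theta) / g
R = 45^2 * (sqrt(3)/2) / 10
R = 2025 * sqrt(3) / 20
R = 405/4*sqrt(3) m

405/4*sqrt(3) m


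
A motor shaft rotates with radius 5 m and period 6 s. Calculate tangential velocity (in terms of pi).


Given: radius r = 5 m, period T = 6 s
Using v = 2*pi*r / T
v = 2*pi*5 / 6
v = 10*pi / 6
v = 5/3*pi m/s

5/3*pi m/s


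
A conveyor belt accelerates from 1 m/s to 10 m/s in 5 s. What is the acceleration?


Given: initial velocity v0 = 1 m/s, final velocity v = 10 m/s, time t = 5 s
Using a = (v - v0) / t
a = (10 - 1) / 5
a = 9 / 5
a = 9/5 m/s^2

9/5 m/s^2


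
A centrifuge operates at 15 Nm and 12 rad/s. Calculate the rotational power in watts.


Given: tau = 15 Nm, omega = 12 rad/s
Using P = tau * omega
P = 15 * 12
P = 180 W

180 W


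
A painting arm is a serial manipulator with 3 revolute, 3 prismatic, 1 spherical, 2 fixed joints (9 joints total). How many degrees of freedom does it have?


Given: serial robot with 3 revolute, 3 prismatic, 1 spherical, 2 fixed joints
DOF contribution per joint type: revolute=1, prismatic=1, spherical=3, fixed=0
DOF = 3*1 + 3*1 + 1*3 + 2*0
DOF = 9

9


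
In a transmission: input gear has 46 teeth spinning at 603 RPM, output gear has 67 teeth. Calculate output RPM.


Given: N1 = 46 teeth, w1 = 603 RPM, N2 = 67 teeth
Using N1*w1 = N2*w2
w2 = N1*w1 / N2
w2 = 46*603 / 67
w2 = 27738 / 67
w2 = 414 RPM

414 RPM


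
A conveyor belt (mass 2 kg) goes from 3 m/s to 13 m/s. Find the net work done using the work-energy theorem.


Given: m = 2 kg, v0 = 3 m/s, v = 13 m/s
Using W = (1/2)*m*(v^2 - v0^2)
v^2 = 13^2 = 169
v0^2 = 3^2 = 9
v^2 - v0^2 = 169 - 9 = 160
W = (1/2)*2*160 = 160 J

160 J


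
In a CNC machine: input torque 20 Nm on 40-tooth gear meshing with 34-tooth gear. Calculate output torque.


Given: N1 = 40, N2 = 34, T1 = 20 Nm
Using T2/T1 = N2/N1
T2 = T1 * N2 / N1
T2 = 20 * 34 / 40
T2 = 680 / 40
T2 = 17 Nm

17 Nm


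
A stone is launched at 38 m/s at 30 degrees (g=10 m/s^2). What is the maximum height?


Given: v0 = 38 m/s, theta = 30 deg, g = 10 m/s^2
sin^2(30) = 1/4
Using H = v0^2 * sin^2(theta) / (2*g)
H = 38^2 * 1/4 / (2*10)
H = 1444 * 1/4 / 20
H = 361 / 20
H = 361/20 m

361/20 m


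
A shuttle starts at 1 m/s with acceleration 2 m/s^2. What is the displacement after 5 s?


Given: v0 = 1 m/s, a = 2 m/s^2, t = 5 s
Using s = v0*t + (1/2)*a*t^2
s = 1*5 + (1/2)*2*5^2
s = 5 + (1/2)*50
s = 5 + 25
s = 30

30 m


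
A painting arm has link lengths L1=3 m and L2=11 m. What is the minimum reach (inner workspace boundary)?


Given: L1 = 3 m, L2 = 11 m
For a 2-link planar arm, min reach = |L1 - L2| (second link folded back)
Min reach = |3 - 11|
Min reach = 8 m

8 m


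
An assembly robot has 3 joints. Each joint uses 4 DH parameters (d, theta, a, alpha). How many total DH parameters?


Given: 3 joints, 4 DH parameters per joint (d, theta, a, alpha)
Total DH parameters = number_of_joints * 4
Total = 3 * 4
Total = 12

12


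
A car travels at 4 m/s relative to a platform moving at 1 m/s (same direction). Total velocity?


Given: object velocity = 4 m/s, platform velocity = 1 m/s (same direction)
Using classical velocity addition: v_total = v_object + v_platform
v_total = 4 + 1
v_total = 5 m/s

5 m/s


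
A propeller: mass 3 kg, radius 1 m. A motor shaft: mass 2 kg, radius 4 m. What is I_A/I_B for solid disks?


Given: M1=3 kg, R1=1 m, M2=2 kg, R2=4 m
For a disk: I = (1/2)*M*R^2, so I_A/I_B = (M1*R1^2)/(M2*R2^2)
M1*R1^2 = 3*1 = 3
M2*R2^2 = 2*16 = 32
I_A/I_B = 3/32 = 3/32

3/32


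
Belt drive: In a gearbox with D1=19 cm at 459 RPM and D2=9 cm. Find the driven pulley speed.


Given: D1 = 19 cm, w1 = 459 RPM, D2 = 9 cm
Using D1*w1 = D2*w2
w2 = D1*w1 / D2
w2 = 19*459 / 9
w2 = 8721 / 9
w2 = 969 RPM

969 RPM


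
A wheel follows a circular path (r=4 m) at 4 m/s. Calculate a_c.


Given: v = 4 m/s, r = 4 m
Using a_c = v^2 / r
a_c = 4^2 / 4
a_c = 16 / 4
a_c = 4 m/s^2

4 m/s^2


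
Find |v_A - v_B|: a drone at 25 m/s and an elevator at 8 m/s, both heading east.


Given: v_A = 25 m/s east, v_B = 8 m/s east
Both move in the same direction; relative speed = |v_A - v_B|
|25 - 8| = |17|
= 17 m/s

17 m/s


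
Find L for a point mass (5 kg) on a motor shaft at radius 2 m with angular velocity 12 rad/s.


Given: m = 5 kg, r = 2 m, omega = 12 rad/s
For a point mass: I = m*r^2
I = 5*2^2 = 5*4 = 20
L = I*omega = 20*12
L = 240 kg*m^2/s

240 kg*m^2/s


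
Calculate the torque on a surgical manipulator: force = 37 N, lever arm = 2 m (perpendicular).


Given: F = 37 N, r = 2 m, angle = 90 deg (perpendicular)
Using tau = F * r * sin(90)
sin(90) = 1
tau = 37 * 2 * 1
tau = 74 Nm

74 Nm


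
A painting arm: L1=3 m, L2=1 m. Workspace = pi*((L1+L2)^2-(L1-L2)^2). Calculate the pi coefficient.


Given: L1 = 3, L2 = 1
(L1+L2)^2 = (4)^2 = 16
(L1-L2)^2 = (2)^2 = 4
Difference = 16 - 4 = 12
This equals 4*L1*L2 = 4*3*1 = 12
Workspace area = 12*pi

12


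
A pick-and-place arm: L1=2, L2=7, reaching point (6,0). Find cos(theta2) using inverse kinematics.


Given: L1 = 2, L2 = 7, target (x, y) = (6, 0)
Using cos(theta2) = (x^2 + y^2 - L1^2 - L2^2) / (2*L1*L2)
x^2 + y^2 = 6^2 + 0 = 36
L1^2 + L2^2 = 4 + 49 = 53
Numerator = 36 - 53 = -17
Denominator = 2*2*7 = 28
cos(theta2) = -17/28 = -17/28

-17/28


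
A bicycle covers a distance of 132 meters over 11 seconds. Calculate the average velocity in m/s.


Given: distance d = 132 m, time t = 11 s
Using v = d / t
v = 132 / 11
v = 12 m/s

12 m/s


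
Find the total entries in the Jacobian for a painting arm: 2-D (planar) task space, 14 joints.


Given: task space dimension = 2, joints = 14
Jacobian is a 2 x 14 matrix
Total entries = rows * columns
Total = 2 * 14
Total = 28

28


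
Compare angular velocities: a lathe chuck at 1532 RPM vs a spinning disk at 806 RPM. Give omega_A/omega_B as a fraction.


Given: RPM_A = 1532, RPM_B = 806
omega = 2*pi*RPM/60, so omega_A/omega_B = RPM_A / RPM_B
omega_A/omega_B = 1532 / 806
omega_A/omega_B = 766/403

766/403


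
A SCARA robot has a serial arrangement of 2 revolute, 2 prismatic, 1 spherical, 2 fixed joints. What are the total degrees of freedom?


Given: serial robot with 2 revolute, 2 prismatic, 1 spherical, 2 fixed joints
DOF contribution per joint type: revolute=1, prismatic=1, spherical=3, fixed=0
DOF = 2*1 + 2*1 + 1*3 + 2*0
DOF = 7

7


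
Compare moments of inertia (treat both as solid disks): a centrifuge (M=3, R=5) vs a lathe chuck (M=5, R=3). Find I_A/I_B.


Given: M1=3 kg, R1=5 m, M2=5 kg, R2=3 m
For a disk: I = (1/2)*M*R^2, so I_A/I_B = (M1*R1^2)/(M2*R2^2)
M1*R1^2 = 3*25 = 75
M2*R2^2 = 5*9 = 45
I_A/I_B = 75/45 = 5/3

5/3


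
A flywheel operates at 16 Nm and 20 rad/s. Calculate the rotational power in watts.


Given: tau = 16 Nm, omega = 20 rad/s
Using P = tau * omega
P = 16 * 20
P = 320 W

320 W


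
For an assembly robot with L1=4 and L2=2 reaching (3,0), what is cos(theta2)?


Given: L1 = 4, L2 = 2, target (x, y) = (3, 0)
Using cos(theta2) = (x^2 + y^2 - L1^2 - L2^2) / (2*L1*L2)
x^2 + y^2 = 3^2 + 0 = 9
L1^2 + L2^2 = 16 + 4 = 20
Numerator = 9 - 20 = -11
Denominator = 2*4*2 = 16
cos(theta2) = -11/16 = -11/16

-11/16


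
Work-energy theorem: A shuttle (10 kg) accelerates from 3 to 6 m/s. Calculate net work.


Given: m = 10 kg, v0 = 3 m/s, v = 6 m/s
Using W = (1/2)*m*(v^2 - v0^2)
v^2 = 6^2 = 36
v0^2 = 3^2 = 9
v^2 - v0^2 = 36 - 9 = 27
W = (1/2)*10*27 = 135 J

135 J


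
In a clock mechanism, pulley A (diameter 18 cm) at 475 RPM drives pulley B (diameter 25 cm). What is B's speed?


Given: D1 = 18 cm, w1 = 475 RPM, D2 = 25 cm
Using D1*w1 = D2*w2
w2 = D1*w1 / D2
w2 = 18*475 / 25
w2 = 8550 / 25
w2 = 342 RPM

342 RPM


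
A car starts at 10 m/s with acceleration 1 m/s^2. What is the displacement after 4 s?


Given: v0 = 10 m/s, a = 1 m/s^2, t = 4 s
Using s = v0*t + (1/2)*a*t^2
s = 10*4 + (1/2)*1*4^2
s = 40 + (1/2)*16
s = 40 + 8
s = 48

48 m


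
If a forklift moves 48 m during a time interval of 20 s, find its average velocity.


Given: distance d = 48 m, time t = 20 s
Using v = d / t
v = 48 / 20
v = 12/5 m/s

12/5 m/s


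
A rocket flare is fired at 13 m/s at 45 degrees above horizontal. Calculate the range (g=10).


Given: v0 = 13 m/s, theta = 45 deg, g = 10 m/s^2
sin(2*45) = sin(90) = 1
Using R = v0^2 * sin(2*theta) / g
R = 13^2 * 1 / 10
R = 169 / 10
R = 169/10 m

169/10 m


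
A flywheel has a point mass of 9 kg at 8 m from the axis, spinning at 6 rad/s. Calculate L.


Given: m = 9 kg, r = 8 m, omega = 6 rad/s
For a point mass: I = m*r^2
I = 9*8^2 = 9*64 = 576
L = I*omega = 576*6
L = 3456 kg*m^2/s

3456 kg*m^2/s


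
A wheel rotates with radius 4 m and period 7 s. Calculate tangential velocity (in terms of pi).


Given: radius r = 4 m, period T = 7 s
Using v = 2*pi*r / T
v = 2*pi*4 / 7
v = 8*pi / 7
v = 8/7*pi m/s

8/7*pi m/s


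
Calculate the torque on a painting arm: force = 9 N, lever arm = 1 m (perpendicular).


Given: F = 9 N, r = 1 m, angle = 90 deg (perpendicular)
Using tau = F * r * sin(90)
sin(90) = 1
tau = 9 * 1 * 1
tau = 9 Nm

9 Nm


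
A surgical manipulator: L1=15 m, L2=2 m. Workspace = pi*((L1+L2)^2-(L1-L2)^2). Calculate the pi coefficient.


Given: L1 = 15, L2 = 2
(L1+L2)^2 = (17)^2 = 289
(L1-L2)^2 = (13)^2 = 169
Difference = 289 - 169 = 120
This equals 4*L1*L2 = 4*15*2 = 120
Workspace area = 120*pi

120


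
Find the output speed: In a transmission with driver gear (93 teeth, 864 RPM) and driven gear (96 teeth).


Given: N1 = 93 teeth, w1 = 864 RPM, N2 = 96 teeth
Using N1*w1 = N2*w2
w2 = N1*w1 / N2
w2 = 93*864 / 96
w2 = 80352 / 96
w2 = 837 RPM

837 RPM


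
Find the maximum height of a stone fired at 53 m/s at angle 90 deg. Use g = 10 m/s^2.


Given: v0 = 53 m/s, theta = 90 deg, g = 10 m/s^2
sin^2(90) = 1
Using H = v0^2 * sin^2(theta) / (2*g)
H = 53^2 * 1 / (2*10)
H = 2809 * 1 / 20
H = 2809 / 20
H = 2809/20 m

2809/20 m


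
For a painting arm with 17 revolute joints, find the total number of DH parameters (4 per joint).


Given: 17 joints, 4 DH parameters per joint (d, theta, a, alpha)
Total DH parameters = number_of_joints * 4
Total = 17 * 4
Total = 68

68


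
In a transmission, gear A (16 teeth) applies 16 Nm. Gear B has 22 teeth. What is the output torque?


Given: N1 = 16, N2 = 22, T1 = 16 Nm
Using T2/T1 = N2/N1
T2 = T1 * N2 / N1
T2 = 16 * 22 / 16
T2 = 352 / 16
T2 = 22 Nm

22 Nm


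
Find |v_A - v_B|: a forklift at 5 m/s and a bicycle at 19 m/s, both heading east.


Given: v_A = 5 m/s east, v_B = 19 m/s east
Both move in the same direction; relative speed = |v_A - v_B|
|5 - 19| = |-14|
= 14 m/s

14 m/s


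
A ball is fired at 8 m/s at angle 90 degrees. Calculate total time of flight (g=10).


Given: v0 = 8 m/s, theta = 90 deg, g = 10 m/s^2
sin(90) = 1
Using T = 2*v0*sin(theta) / g
T = 2*8*1 / 10
T = 16 / 10
T = 8/5 s

8/5 s


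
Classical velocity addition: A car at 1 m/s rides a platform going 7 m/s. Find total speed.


Given: object velocity = 1 m/s, platform velocity = 7 m/s (same direction)
Using classical velocity addition: v_total = v_object + v_platform
v_total = 1 + 7
v_total = 8 m/s

8 m/s


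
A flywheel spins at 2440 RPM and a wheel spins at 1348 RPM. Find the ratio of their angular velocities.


Given: RPM_A = 2440, RPM_B = 1348
omega = 2*pi*RPM/60, so omega_A/omega_B = RPM_A / RPM_B
omega_A/omega_B = 2440 / 1348
omega_A/omega_B = 610/337

610/337


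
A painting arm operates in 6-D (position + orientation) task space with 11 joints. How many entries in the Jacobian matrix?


Given: task space dimension = 6, joints = 11
Jacobian is a 6 x 11 matrix
Total entries = rows * columns
Total = 6 * 11
Total = 66

66


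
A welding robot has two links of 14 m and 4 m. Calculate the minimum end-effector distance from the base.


Given: L1 = 14 m, L2 = 4 m
For a 2-link planar arm, min reach = |L1 - L2| (second link folded back)
Min reach = |14 - 4|
Min reach = 10 m

10 m


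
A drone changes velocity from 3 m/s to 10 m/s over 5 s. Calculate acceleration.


Given: initial velocity v0 = 3 m/s, final velocity v = 10 m/s, time t = 5 s
Using a = (v - v0) / t
a = (10 - 3) / 5
a = 7 / 5
a = 7/5 m/s^2

7/5 m/s^2


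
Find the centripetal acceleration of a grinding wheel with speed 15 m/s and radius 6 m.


Given: v = 15 m/s, r = 6 m
Using a_c = v^2 / r
a_c = 15^2 / 6
a_c = 225 / 6
a_c = 75/2 m/s^2

75/2 m/s^2


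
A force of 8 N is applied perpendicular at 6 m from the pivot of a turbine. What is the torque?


Given: F = 8 N, r = 6 m, angle = 90 deg (perpendicular)
Using tau = F * r * sin(90)
sin(90) = 1
tau = 8 * 6 * 1
tau = 48 Nm

48 Nm


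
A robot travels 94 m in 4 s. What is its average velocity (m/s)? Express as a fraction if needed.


Given: distance d = 94 m, time t = 4 s
Using v = d / t
v = 94 / 4
v = 47/2 m/s

47/2 m/s


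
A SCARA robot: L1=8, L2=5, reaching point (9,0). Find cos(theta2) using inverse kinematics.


Given: L1 = 8, L2 = 5, target (x, y) = (9, 0)
Using cos(theta2) = (x^2 + y^2 - L1^2 - L2^2) / (2*L1*L2)
x^2 + y^2 = 9^2 + 0 = 81
L1^2 + L2^2 = 64 + 25 = 89
Numerator = 81 - 89 = -8
Denominator = 2*8*5 = 80
cos(theta2) = -8/80 = -1/10

-1/10


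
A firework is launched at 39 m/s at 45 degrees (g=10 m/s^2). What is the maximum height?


Given: v0 = 39 m/s, theta = 45 deg, g = 10 m/s^2
sin^2(45) = 1/2
Using H = v0^2 * sin^2(theta) / (2*g)
H = 39^2 * 1/2 / (2*10)
H = 1521 * 1/2 / 20
H = 1521/2 / 20
H = 1521/40 m

1521/40 m


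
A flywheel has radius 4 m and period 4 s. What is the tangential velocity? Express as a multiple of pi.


Given: radius r = 4 m, period T = 4 s
Using v = 2*pi*r / T
v = 2*pi*4 / 4
v = 8*pi / 4
v = 2*pi m/s

2*pi m/s


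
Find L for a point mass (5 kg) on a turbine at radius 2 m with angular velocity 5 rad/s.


Given: m = 5 kg, r = 2 m, omega = 5 rad/s
For a point mass: I = m*r^2
I = 5*2^2 = 5*4 = 20
L = I*omega = 20*5
L = 100 kg*m^2/s

100 kg*m^2/s


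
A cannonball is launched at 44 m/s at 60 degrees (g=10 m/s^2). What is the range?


Given: v0 = 44 m/s, theta = 60 deg, g = 10 m/s^2
sin(2*60) = sin(120) = sqrt(3)/2
Using R = v0^2 * sin(2*theta) / g
R = 44^2 * (sqrt(3)/2) / 10
R = 1936 * sqrt(3) / 20
R = 484/5*sqrt(3) m

484/5*sqrt(3) m


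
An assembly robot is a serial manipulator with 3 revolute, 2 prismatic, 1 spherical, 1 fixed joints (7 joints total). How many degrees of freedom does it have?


Given: serial robot with 3 revolute, 2 prismatic, 1 spherical, 1 fixed joints
DOF contribution per joint type: revolute=1, prismatic=1, spherical=3, fixed=0
DOF = 3*1 + 2*1 + 1*3 + 1*0
DOF = 8

8


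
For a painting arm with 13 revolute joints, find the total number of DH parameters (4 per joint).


Given: 13 joints, 4 DH parameters per joint (d, theta, a, alpha)
Total DH parameters = number_of_joints * 4
Total = 13 * 4
Total = 52

52


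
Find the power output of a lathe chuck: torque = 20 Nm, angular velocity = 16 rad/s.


Given: tau = 20 Nm, omega = 16 rad/s
Using P = tau * omega
P = 20 * 16
P = 320 W

320 W


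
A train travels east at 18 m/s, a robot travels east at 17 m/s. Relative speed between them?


Given: v_A = 18 m/s east, v_B = 17 m/s east
Both move in the same direction; relative speed = |v_A - v_B|
|18 - 17| = |1|
= 1 m/s

1 m/s


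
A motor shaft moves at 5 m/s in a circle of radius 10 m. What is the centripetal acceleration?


Given: v = 5 m/s, r = 10 m
Using a_c = v^2 / r
a_c = 5^2 / 10
a_c = 25 / 10
a_c = 5/2 m/s^2

5/2 m/s^2


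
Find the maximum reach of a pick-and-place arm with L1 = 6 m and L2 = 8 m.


Given: L1 = 6 m, L2 = 8 m
For a 2-link planar arm, max reach = L1 + L2 (fully extended)
Max reach = 6 + 8
Max reach = 14 m

14 m


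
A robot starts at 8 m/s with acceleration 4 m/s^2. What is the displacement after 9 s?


Given: v0 = 8 m/s, a = 4 m/s^2, t = 9 s
Using s = v0*t + (1/2)*a*t^2
s = 8*9 + (1/2)*4*9^2
s = 72 + (1/2)*324
s = 72 + 162
s = 234

234 m


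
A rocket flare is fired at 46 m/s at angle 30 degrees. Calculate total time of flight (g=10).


Given: v0 = 46 m/s, theta = 30 deg, g = 10 m/s^2
sin(30) = 1/2
Using T = 2*v0*sin(theta) / g
T = 2*46*1/2 / 10
T = 46 / 10
T = 23/5 s

23/5 s


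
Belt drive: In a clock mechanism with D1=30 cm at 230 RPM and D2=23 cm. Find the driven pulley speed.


Given: D1 = 30 cm, w1 = 230 RPM, D2 = 23 cm
Using D1*w1 = D2*w2
w2 = D1*w1 / D2
w2 = 30*230 / 23
w2 = 6900 / 23
w2 = 300 RPM

300 RPM


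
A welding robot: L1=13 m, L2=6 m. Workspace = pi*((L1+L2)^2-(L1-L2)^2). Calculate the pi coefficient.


Given: L1 = 13, L2 = 6
(L1+L2)^2 = (19)^2 = 361
(L1-L2)^2 = (7)^2 = 49
Difference = 361 - 49 = 312
This equals 4*L1*L2 = 4*13*6 = 312
Workspace area = 312*pi

312


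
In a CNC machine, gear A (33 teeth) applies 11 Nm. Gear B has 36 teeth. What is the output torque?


Given: N1 = 33, N2 = 36, T1 = 11 Nm
Using T2/T1 = N2/N1
T2 = T1 * N2 / N1
T2 = 11 * 36 / 33
T2 = 396 / 33
T2 = 12 Nm

12 Nm


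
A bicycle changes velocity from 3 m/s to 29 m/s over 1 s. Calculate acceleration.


Given: initial velocity v0 = 3 m/s, final velocity v = 29 m/s, time t = 1 s
Using a = (v - v0) / t
a = (29 - 3) / 1
a = 26 / 1
a = 26 m/s^2

26 m/s^2


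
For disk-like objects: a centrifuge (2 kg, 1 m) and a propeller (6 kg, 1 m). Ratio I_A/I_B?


Given: M1=2 kg, R1=1 m, M2=6 kg, R2=1 m
For a disk: I = (1/2)*M*R^2, so I_A/I_B = (M1*R1^2)/(M2*R2^2)
M1*R1^2 = 2*1 = 2
M2*R2^2 = 6*1 = 6
I_A/I_B = 2/6 = 1/3

1/3


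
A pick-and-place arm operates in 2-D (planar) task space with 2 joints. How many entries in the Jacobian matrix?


Given: task space dimension = 2, joints = 2
Jacobian is a 2 x 2 matrix
Total entries = rows * columns
Total = 2 * 2
Total = 4

4


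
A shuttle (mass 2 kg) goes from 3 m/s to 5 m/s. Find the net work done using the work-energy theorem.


Given: m = 2 kg, v0 = 3 m/s, v = 5 m/s
Using W = (1/2)*m*(v^2 - v0^2)
v^2 = 5^2 = 25
v0^2 = 3^2 = 9
v^2 - v0^2 = 25 - 9 = 16
W = (1/2)*2*16 = 16 J

16 J


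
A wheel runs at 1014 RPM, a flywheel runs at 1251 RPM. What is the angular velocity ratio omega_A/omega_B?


Given: RPM_A = 1014, RPM_B = 1251
omega = 2*pi*RPM/60, so omega_A/omega_B = RPM_A / RPM_B
omega_A/omega_B = 1014 / 1251
omega_A/omega_B = 338/417

338/417


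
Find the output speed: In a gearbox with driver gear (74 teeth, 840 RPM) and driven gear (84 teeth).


Given: N1 = 74 teeth, w1 = 840 RPM, N2 = 84 teeth
Using N1*w1 = N2*w2
w2 = N1*w1 / N2
w2 = 74*840 / 84
w2 = 62160 / 84
w2 = 740 RPM

740 RPM


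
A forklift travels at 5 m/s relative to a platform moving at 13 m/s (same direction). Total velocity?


Given: object velocity = 5 m/s, platform velocity = 13 m/s (same direction)
Using classical velocity addition: v_total = v_object + v_platform
v_total = 5 + 13
v_total = 18 m/s

18 m/s


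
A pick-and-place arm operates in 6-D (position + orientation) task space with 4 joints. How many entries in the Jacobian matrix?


Given: task space dimension = 6, joints = 4
Jacobian is a 6 x 4 matrix
Total entries = rows * columns
Total = 6 * 4
Total = 24

24


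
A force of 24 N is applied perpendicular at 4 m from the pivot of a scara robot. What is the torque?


Given: F = 24 N, r = 4 m, angle = 90 deg (perpendicular)
Using tau = F * r * sin(90)
sin(90) = 1
tau = 24 * 4 * 1
tau = 96 Nm

96 Nm


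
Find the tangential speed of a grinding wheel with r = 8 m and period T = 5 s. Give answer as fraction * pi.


Given: radius r = 8 m, period T = 5 s
Using v = 2*pi*r / T
v = 2*pi*8 / 5
v = 16*pi / 5
v = 16/5*pi m/s

16/5*pi m/s


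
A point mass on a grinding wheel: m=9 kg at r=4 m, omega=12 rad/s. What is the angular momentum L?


Given: m = 9 kg, r = 4 m, omega = 12 rad/s
For a point mass: I = m*r^2
I = 9*4^2 = 9*16 = 144
L = I*omega = 144*12
L = 1728 kg*m^2/s

1728 kg*m^2/s


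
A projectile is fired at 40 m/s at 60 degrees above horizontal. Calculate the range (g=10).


Given: v0 = 40 m/s, theta = 60 deg, g = 10 m/s^2
sin(2*60) = sin(120) = sqrt(3)/2
Using R = v0^2 * sin(2*theta) / g
R = 40^2 * (sqrt(3)/2) / 10
R = 1600 * sqrt(3) / 20
R = 80*sqrt(3) m

80*sqrt(3) m


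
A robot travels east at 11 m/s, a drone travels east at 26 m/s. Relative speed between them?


Given: v_A = 11 m/s east, v_B = 26 m/s east
Both move in the same direction; relative speed = |v_A - v_B|
|11 - 26| = |-15|
= 15 m/s

15 m/s


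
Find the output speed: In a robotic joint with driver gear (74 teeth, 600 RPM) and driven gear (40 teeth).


Given: N1 = 74 teeth, w1 = 600 RPM, N2 = 40 teeth
Using N1*w1 = N2*w2
w2 = N1*w1 / N2
w2 = 74*600 / 40
w2 = 44400 / 40
w2 = 1110 RPM

1110 RPM


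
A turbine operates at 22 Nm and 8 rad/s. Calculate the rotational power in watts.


Given: tau = 22 Nm, omega = 8 rad/s
Using P = tau * omega
P = 22 * 8
P = 176 W

176 W


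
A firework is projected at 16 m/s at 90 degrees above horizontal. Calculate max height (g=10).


Given: v0 = 16 m/s, theta = 90 deg, g = 10 m/s^2
sin^2(90) = 1
Using H = v0^2 * sin^2(theta) / (2*g)
H = 16^2 * 1 / (2*10)
H = 256 * 1 / 20
H = 256 / 20
H = 64/5 m

64/5 m


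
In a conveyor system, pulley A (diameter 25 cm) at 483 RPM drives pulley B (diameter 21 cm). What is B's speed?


Given: D1 = 25 cm, w1 = 483 RPM, D2 = 21 cm
Using D1*w1 = D2*w2
w2 = D1*w1 / D2
w2 = 25*483 / 21
w2 = 12075 / 21
w2 = 575 RPM

575 RPM


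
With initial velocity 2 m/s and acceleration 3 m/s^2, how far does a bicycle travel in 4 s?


Given: v0 = 2 m/s, a = 3 m/s^2, t = 4 s
Using s = v0*t + (1/2)*a*t^2
s = 2*4 + (1/2)*3*4^2
s = 8 + (1/2)*48
s = 8 + 24
s = 32

32 m


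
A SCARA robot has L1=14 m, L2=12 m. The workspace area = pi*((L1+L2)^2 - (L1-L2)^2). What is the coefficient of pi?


Given: L1 = 14, L2 = 12
(L1+L2)^2 = (26)^2 = 676
(L1-L2)^2 = (2)^2 = 4
Difference = 676 - 4 = 672
This equals 4*L1*L2 = 4*14*12 = 672
Workspace area = 672*pi

672


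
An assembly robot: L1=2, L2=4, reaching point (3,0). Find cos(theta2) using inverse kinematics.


Given: L1 = 2, L2 = 4, target (x, y) = (3, 0)
Using cos(theta2) = (x^2 + y^2 - L1^2 - L2^2) / (2*L1*L2)
x^2 + y^2 = 3^2 + 0 = 9
L1^2 + L2^2 = 4 + 16 = 20
Numerator = 9 - 20 = -11
Denominator = 2*2*4 = 16
cos(theta2) = -11/16 = -11/16

-11/16
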